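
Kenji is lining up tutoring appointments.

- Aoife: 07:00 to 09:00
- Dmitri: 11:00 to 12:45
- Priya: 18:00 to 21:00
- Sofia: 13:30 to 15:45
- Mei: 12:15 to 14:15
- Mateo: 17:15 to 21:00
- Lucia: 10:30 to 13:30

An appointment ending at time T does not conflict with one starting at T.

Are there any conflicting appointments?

Yes

Sorted by start: Aoife, Lucia, Dmitri, Mei, Sofia, Mateo, Priya.
Lucia starts after Aoife ends; Aoife is clear from here.
Dmitri starts before Lucia ends → Lucia and Dmitri overlap.
That's a conflict, so the schedule is not conflict-free.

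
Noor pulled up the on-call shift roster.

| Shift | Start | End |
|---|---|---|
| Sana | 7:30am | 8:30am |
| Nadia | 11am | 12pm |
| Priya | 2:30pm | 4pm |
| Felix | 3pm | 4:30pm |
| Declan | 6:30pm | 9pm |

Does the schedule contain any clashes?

Sorted by start: Sana, Nadia, Priya, Felix, Declan.
Nadia starts after Sana ends, so nothing later overlaps Sana either.
Priya starts after Nadia ends, so nothing later overlaps Nadia either.
Felix starts before Priya ends → Priya and Felix overlap.
That's a conflict, so the schedule is not conflict-free.

Yes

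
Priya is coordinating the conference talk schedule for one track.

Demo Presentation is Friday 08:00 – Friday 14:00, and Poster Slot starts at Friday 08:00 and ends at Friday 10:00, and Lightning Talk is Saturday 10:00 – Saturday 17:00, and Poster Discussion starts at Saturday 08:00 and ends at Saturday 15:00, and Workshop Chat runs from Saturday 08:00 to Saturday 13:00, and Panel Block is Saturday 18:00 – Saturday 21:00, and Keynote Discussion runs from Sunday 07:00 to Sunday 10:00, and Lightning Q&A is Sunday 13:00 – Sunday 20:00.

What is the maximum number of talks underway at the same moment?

3

Sort all start/end points and keep a running count:
Friday 08:00 start Demo Presentation → 1
Friday 08:00 start Poster Slot → 2
Friday 10:00 end Poster Slot → 1
Friday 14:00 end Demo Presentation → 0
Saturday 08:00 start Poster Discussion → 1
Saturday 08:00 start Workshop Chat → 2
Saturday 10:00 start Lightning Talk → 3
Saturday 13:00 end Workshop Chat → 2
Saturday 15:00 end Poster Discussion → 1
Saturday 17:00 end Lightning Talk → 0
Saturday 18:00 start Panel Block → 1
Saturday 21:00 end Panel Block → 0
Sunday 07:00 start Keynote Discussion → 1
Sunday 10:00 end Keynote Discussion → 0
Sunday 13:00 start Lightning Q&A → 1
Sunday 20:00 end Lightning Q&A → 0
Peak is 3, at Saturday 10:00 (Lightning Talk, Poster Discussion, Workshop Chat).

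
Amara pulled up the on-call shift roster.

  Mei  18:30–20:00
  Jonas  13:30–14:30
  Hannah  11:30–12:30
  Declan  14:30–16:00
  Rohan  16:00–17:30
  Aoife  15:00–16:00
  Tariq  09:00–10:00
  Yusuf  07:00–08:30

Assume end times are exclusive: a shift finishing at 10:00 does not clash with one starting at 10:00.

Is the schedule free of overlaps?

No

Two intervals overlap when each starts before the other ends.
Sorted by start: Yusuf, Tariq, Hannah, Jonas, Declan, Aoife, Rohan, Mei.
Tariq starts after Yusuf ends — done with Yusuf.
Hannah starts after Tariq ends — done with Tariq.
Jonas starts after Hannah ends — done with Hannah.
Declan starts exactly when Jonas ends (back-to-back, no overlap) — done with Jonas.
Aoife starts before Declan ends → Declan and Aoife overlap.
That's a conflict, so the schedule is not conflict-free.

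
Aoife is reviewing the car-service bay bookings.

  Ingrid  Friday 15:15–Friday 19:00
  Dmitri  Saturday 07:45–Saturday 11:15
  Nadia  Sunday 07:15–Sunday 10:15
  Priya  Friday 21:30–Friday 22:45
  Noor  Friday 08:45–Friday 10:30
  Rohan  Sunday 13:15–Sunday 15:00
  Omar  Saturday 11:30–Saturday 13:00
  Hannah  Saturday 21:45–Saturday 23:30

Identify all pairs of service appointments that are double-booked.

Sorted by start: Noor, Ingrid, Priya, Dmitri, Omar, Hannah, Nadia, Rohan.
Ingrid starts after Noor ends, so nothing later overlaps Noor either.
Priya starts after Ingrid ends, so nothing later overlaps Ingrid either.
Dmitri starts after Priya ends, so nothing later overlaps Priya either.
Omar starts after Dmitri ends, so nothing later overlaps Dmitri either.
Hannah starts after Omar ends, so nothing later overlaps Omar either.
Nadia starts after Hannah ends, so nothing later overlaps Hannah either.
Rohan starts after Nadia ends.

no conflicts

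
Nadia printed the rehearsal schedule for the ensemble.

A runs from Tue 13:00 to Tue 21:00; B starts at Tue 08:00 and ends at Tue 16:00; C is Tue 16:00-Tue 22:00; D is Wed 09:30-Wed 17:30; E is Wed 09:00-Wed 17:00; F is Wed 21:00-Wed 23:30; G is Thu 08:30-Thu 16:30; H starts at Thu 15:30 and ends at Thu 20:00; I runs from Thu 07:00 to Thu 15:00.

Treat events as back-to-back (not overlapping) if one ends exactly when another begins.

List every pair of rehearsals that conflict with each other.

Sorted by start: B, A, C, E, D, F, I, G, H.
A starts before B ends → B and A overlap.
C starts exactly when B ends (back-to-back, no overlap), so B has no further overlaps.
C starts before A ends → A and C overlap.
E starts after A ends, so A has no further overlaps.
E starts after C ends, so C has no further overlaps.
D starts before E ends → E and D overlap.
F starts after E ends, so E has no further overlaps.
F starts after D ends, so D has no further overlaps.
I starts after F ends, so F has no further overlaps.
G starts before I ends → I and G overlap.
H starts after I ends.
H starts before G ends → G and H overlap.

A & B, A & C, D & E, G & H, G & I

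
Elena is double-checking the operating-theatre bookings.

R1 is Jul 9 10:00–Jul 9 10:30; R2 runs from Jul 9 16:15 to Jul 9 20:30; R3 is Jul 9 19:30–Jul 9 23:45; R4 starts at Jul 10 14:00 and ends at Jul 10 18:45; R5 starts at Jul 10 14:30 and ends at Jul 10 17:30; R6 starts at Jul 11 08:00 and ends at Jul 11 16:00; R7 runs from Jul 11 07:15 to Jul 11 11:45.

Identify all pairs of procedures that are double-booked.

R2 & R3, R4 & R5, R6 & R7

Sorted by start: R1, R2, R3, R4, R5, R7, R6.
R2 starts after R1 ends — done with R1.
R3 starts before R2 ends → R2 and R3 overlap.
R4 starts after R2 ends — done with R2.
R4 starts after R3 ends — done with R3.
R5 starts before R4 ends → R4 and R5 overlap.
R7 starts after R4 ends — done with R4.
R7 starts after R5 ends — done with R5.
R6 starts before R7 ends → R7 and R6 overlap.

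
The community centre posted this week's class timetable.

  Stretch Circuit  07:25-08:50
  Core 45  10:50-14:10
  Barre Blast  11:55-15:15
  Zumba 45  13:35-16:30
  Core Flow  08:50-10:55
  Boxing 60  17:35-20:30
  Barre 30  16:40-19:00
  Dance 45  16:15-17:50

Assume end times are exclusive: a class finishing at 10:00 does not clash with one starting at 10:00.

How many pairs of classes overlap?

8

Two intervals overlap when each starts before the other ends.
Sorted by start: Stretch Circuit, Core Flow, Core 45, Barre Blast, Zumba 45, Dance 45, Barre 30, Boxing 60.
Core Flow starts exactly when Stretch Circuit ends (back-to-back, no overlap); Stretch Circuit is clear from here.
Core 45 starts before Core Flow ends → Core Flow and Core 45 overlap.
Barre Blast starts after Core Flow ends; Core Flow is clear from here.
Barre Blast starts before Core 45 ends → Core 45 and Barre Blast overlap.
Zumba 45 starts before Core 45 ends → Core 45 and Zumba 45 overlap.
Dance 45 starts after Core 45 ends; Core 45 is clear from here.
Zumba 45 starts before Barre Blast ends → Barre Blast and Zumba 45 overlap.
Dance 45 starts after Barre Blast ends; Barre Blast is clear from here.
Dance 45 starts before Zumba 45 ends → Zumba 45 and Dance 45 overlap.
Barre 30 starts after Zumba 45 ends; Zumba 45 is clear from here.
Barre 30 starts before Dance 45 ends → Dance 45 and Barre 30 overlap.
Boxing 60 starts before Dance 45 ends → Dance 45 and Boxing 60 overlap.
Boxing 60 starts before Barre 30 ends → Barre 30 and Boxing 60 overlap.
Overlapping pairs: Barre 30 & Boxing 60, Barre 30 & Dance 45, Barre Blast & Core 45, Barre Blast & Zumba 45, Boxing 60 & Dance 45, Core 45 & Core Flow, Core 45 & Zumba 45, Dance 45 & Zumba 45 — 8 in total.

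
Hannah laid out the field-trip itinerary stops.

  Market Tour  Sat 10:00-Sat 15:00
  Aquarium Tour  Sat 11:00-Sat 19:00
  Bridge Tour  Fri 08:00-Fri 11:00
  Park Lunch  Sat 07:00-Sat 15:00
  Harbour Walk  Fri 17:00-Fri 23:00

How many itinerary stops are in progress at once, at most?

Sweep the timeline, counting +1 at each start and −1 at each end (ends before starts at a tie):
Fri 08:00 start Bridge Tour → 1
Fri 11:00 end Bridge Tour → 0
Fri 17:00 start Harbour Walk → 1
Fri 23:00 end Harbour Walk → 0
Sat 07:00 start Park Lunch → 1
Sat 10:00 start Market Tour → 2
Sat 11:00 start Aquarium Tour → 3
Sat 15:00 end Market Tour → 2
Sat 15:00 end Park Lunch → 1
Sat 19:00 end Aquarium Tour → 0
Peak is 3, at Sat 11:00 (Aquarium Tour, Market Tour, Park Lunch).

3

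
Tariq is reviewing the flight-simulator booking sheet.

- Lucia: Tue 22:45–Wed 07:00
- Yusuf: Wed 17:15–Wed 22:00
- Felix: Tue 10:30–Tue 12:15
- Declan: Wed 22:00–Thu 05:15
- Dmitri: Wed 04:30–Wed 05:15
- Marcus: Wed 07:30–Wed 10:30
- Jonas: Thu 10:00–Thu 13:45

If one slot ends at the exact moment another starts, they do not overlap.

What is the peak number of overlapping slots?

Sweep the timeline, counting +1 at each start and −1 at each end (ends before starts at a tie):
Tue 10:30 start Felix → 1
Tue 12:15 end Felix → 0
Tue 22:45 start Lucia → 1
Wed 04:30 start Dmitri → 2
Wed 05:15 end Dmitri → 1
Wed 07:00 end Lucia → 0
Wed 07:30 start Marcus → 1
Wed 10:30 end Marcus → 0
Wed 17:15 start Yusuf → 1
Wed 22:00 end Yusuf → 0
Wed 22:00 start Declan → 1
Thu 05:15 end Declan → 0
Thu 10:00 start Jonas → 1
Thu 13:45 end Jonas → 0
Peak is 2, at Wed 04:30 (Dmitri, Lucia).

2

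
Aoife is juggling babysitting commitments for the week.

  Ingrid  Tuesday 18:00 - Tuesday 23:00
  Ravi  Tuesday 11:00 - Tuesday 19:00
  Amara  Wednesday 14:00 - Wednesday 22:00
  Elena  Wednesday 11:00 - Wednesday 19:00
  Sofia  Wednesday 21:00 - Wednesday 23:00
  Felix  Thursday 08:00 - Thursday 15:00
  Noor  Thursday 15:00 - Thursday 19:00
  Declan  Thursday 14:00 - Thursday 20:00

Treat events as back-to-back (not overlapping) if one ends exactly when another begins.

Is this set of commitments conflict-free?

No

Sorted by start: Ravi, Ingrid, Elena, Amara, Sofia, Felix, Declan, Noor.
Ingrid starts before Ravi ends → Ravi and Ingrid overlap.
That's a conflict, so the schedule is not conflict-free.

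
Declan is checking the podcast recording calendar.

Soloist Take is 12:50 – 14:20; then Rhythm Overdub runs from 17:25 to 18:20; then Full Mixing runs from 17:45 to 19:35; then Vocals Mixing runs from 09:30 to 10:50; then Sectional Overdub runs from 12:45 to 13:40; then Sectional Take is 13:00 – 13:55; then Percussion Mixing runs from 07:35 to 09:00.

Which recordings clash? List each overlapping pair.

Sorted by start: Percussion Mixing, Vocals Mixing, Sectional Overdub, Soloist Take, Sectional Take, Rhythm Overdub, Full Mixing.
Vocals Mixing starts after Percussion Mixing ends; Percussion Mixing is clear from here.
Sectional Overdub starts after Vocals Mixing ends; Vocals Mixing is clear from here.
Soloist Take starts before Sectional Overdub ends → Sectional Overdub and Soloist Take overlap.
Sectional Take starts before Sectional Overdub ends → Sectional Overdub and Sectional Take overlap.
Rhythm Overdub starts after Sectional Overdub ends; Sectional Overdub is clear from here.
Sectional Take starts before Soloist Take ends → Soloist Take and Sectional Take overlap.
Rhythm Overdub starts after Soloist Take ends; Soloist Take is clear from here.
Rhythm Overdub starts after Sectional Take ends; Sectional Take is clear from here.
Full Mixing starts before Rhythm Overdub ends → Rhythm Overdub and Full Mixing overlap.

Full Mixing & Rhythm Overdub, Sectional Overdub & Sectional Take, Sectional Overdub & Soloist Take, Sectional Take & Soloist Take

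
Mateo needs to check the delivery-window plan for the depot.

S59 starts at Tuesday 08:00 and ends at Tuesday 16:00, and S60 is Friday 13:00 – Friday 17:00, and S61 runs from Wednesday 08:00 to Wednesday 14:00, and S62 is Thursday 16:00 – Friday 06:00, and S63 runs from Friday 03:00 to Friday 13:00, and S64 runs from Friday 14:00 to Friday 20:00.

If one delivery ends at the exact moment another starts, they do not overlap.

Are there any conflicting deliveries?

Sorted by start: S59, S61, S62, S63, S60, S64.
S61 starts after S59 ends, so S59 has no further overlaps.
S62 starts after S61 ends, so S61 has no further overlaps.
S63 starts before S62 ends → S62 and S63 overlap.
That's a conflict, so the schedule is not conflict-free.

Yes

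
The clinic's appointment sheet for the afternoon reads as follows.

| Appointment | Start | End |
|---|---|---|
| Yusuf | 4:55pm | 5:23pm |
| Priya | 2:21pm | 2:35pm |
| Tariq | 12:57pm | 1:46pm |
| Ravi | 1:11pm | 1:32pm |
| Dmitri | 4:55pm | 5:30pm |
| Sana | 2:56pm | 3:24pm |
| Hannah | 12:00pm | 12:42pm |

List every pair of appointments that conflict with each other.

Dmitri & Yusuf, Ravi & Tariq

Two intervals overlap when each starts before the other ends.
Sorted by start: Hannah, Tariq, Ravi, Priya, Sana, Dmitri, Yusuf.
Tariq starts after Hannah ends, so Hannah has no further overlaps.
Ravi starts before Tariq ends → Tariq and Ravi overlap.
Priya starts after Tariq ends, so Tariq has no further overlaps.
Priya starts after Ravi ends, so Ravi has no further overlaps.
Sana starts after Priya ends, so Priya has no further overlaps.
Dmitri starts after Sana ends, so Sana has no further overlaps.
Yusuf starts before Dmitri ends → Dmitri and Yusuf overlap.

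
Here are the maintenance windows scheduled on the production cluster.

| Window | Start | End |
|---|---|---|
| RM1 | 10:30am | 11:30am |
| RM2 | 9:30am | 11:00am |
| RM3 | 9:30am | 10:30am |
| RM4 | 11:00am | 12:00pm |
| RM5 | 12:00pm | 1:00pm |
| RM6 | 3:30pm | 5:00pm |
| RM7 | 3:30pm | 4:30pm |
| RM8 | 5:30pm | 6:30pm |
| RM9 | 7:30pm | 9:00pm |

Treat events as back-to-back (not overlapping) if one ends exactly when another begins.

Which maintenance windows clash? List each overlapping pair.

Sorted by start: RM2, RM3, RM1, RM4, RM5, RM6, RM7, RM8, RM9.
RM3 starts before RM2 ends → RM2 and RM3 overlap.
RM1 starts before RM2 ends → RM2 and RM1 overlap.
RM4 starts exactly when RM2 ends (back-to-back, no overlap), so RM2 has no further overlaps.
RM1 starts exactly when RM3 ends (back-to-back, no overlap), so RM3 has no further overlaps.
RM4 starts before RM1 ends → RM1 and RM4 overlap.
RM5 starts after RM1 ends, so RM1 has no further overlaps.
RM5 starts exactly when RM4 ends (back-to-back, no overlap), so RM4 has no further overlaps.
RM6 starts after RM5 ends, so RM5 has no further overlaps.
RM7 starts before RM6 ends → RM6 and RM7 overlap.
RM8 starts after RM6 ends, so RM6 has no further overlaps.
RM8 starts after RM7 ends, so RM7 has no further overlaps.
RM9 starts after RM8 ends.

RM1 & RM2, RM1 & RM4, RM2 & RM3, RM6 & RM7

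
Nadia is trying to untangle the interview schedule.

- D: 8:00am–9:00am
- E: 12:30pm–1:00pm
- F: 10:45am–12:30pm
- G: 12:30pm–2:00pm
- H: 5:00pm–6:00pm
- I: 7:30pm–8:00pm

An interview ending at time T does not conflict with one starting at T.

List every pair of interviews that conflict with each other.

Sorted by start: D, F, E, G, H, I.
F starts after D ends; D is clear from here.
E starts exactly when F ends (back-to-back, no overlap); F is clear from here.
G starts before E ends → E and G overlap.
H starts after E ends; E is clear from here.
H starts after G ends; G is clear from here.
I starts after H ends.

E & G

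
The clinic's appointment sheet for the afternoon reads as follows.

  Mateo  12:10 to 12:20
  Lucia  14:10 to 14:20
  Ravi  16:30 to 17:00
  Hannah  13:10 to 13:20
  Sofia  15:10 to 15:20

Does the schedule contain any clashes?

No

Sorted by start: Mateo, Hannah, Lucia, Sofia, Ravi.
Hannah starts after Mateo ends; Mateo is clear from here.
Lucia starts after Hannah ends; Hannah is clear from here.
Sofia starts after Lucia ends; Lucia is clear from here.
Ravi starts after Sofia ends.
Every pair is clear; the schedule has no overlaps.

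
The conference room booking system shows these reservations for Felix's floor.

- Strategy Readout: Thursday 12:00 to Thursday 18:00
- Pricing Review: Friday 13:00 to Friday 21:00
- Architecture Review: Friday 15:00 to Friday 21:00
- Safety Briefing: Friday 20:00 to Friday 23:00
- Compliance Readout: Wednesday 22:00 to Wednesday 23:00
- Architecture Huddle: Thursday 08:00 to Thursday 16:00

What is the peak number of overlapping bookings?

3

Walk through starts and ends in time order (an end at T is processed before a start at T):
Wednesday 22:00 start Compliance Readout → 1
Wednesday 23:00 end Compliance Readout → 0
Thursday 08:00 start Architecture Huddle → 1
Thursday 12:00 start Strategy Readout → 2
Thursday 16:00 end Architecture Huddle → 1
Thursday 18:00 end Strategy Readout → 0
Friday 13:00 start Pricing Review → 1
Friday 15:00 start Architecture Review → 2
Friday 20:00 start Safety Briefing → 3
Friday 21:00 end Architecture Review → 2
Friday 21:00 end Pricing Review → 1
Friday 23:00 end Safety Briefing → 0
Peak is 3, at Friday 20:00 (Architecture Review, Pricing Review, Safety Briefing).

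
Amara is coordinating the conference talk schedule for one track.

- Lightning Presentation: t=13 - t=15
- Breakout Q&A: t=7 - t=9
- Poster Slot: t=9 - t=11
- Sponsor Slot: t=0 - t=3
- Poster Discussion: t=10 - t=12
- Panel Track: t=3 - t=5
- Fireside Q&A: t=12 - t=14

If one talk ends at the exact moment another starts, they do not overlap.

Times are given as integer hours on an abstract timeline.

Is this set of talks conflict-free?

Sorted by start: Sponsor Slot, Panel Track, Breakout Q&A, Poster Slot, Poster Discussion, Fireside Q&A, Lightning Presentation.
Panel Track starts exactly when Sponsor Slot ends (back-to-back, no overlap), so Sponsor Slot has no further overlaps.
Breakout Q&A starts after Panel Track ends, so Panel Track has no further overlaps.
Poster Slot starts exactly when Breakout Q&A ends (back-to-back, no overlap), so Breakout Q&A has no further overlaps.
Poster Discussion starts before Poster Slot ends → Poster Slot and Poster Discussion overlap.
That's a conflict, so the schedule is not conflict-free.

No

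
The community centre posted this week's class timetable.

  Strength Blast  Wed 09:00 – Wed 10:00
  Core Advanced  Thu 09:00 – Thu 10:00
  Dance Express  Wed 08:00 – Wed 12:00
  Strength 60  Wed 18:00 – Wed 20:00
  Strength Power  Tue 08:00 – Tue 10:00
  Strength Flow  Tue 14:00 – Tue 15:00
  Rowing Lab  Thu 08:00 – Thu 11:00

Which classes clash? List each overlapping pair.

Core Advanced & Rowing Lab, Dance Express & Strength Blast

Check each pair: they overlap iff neither finishes before the other starts.
Sorted by start: Strength Power, Strength Flow, Dance Express, Strength Blast, Strength 60, Rowing Lab, Core Advanced.
Strength Flow starts after Strength Power ends; Strength Power is clear from here.
Dance Express starts after Strength Flow ends; Strength Flow is clear from here.
Strength Blast starts before Dance Express ends → Dance Express and Strength Blast overlap.
Strength 60 starts after Dance Express ends; Dance Express is clear from here.
Strength 60 starts after Strength Blast ends; Strength Blast is clear from here.
Rowing Lab starts after Strength 60 ends; Strength 60 is clear from here.
Core Advanced starts before Rowing Lab ends → Rowing Lab and Core Advanced overlap.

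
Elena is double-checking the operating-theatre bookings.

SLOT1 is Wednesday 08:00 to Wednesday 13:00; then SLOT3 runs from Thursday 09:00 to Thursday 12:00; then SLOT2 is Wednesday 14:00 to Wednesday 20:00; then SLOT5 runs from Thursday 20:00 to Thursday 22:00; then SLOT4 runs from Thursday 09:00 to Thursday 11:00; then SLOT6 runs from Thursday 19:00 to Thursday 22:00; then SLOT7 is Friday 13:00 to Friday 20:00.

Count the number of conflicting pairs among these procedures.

Two intervals overlap when each starts before the other ends.
Sorted by start: SLOT1, SLOT2, SLOT3, SLOT4, SLOT6, SLOT5, SLOT7.
SLOT2 starts after SLOT1 ends; SLOT1 is clear from here.
SLOT3 starts after SLOT2 ends; SLOT2 is clear from here.
SLOT4 starts before SLOT3 ends → SLOT3 and SLOT4 overlap.
SLOT6 starts after SLOT3 ends; SLOT3 is clear from here.
SLOT6 starts after SLOT4 ends; SLOT4 is clear from here.
SLOT5 starts before SLOT6 ends → SLOT6 and SLOT5 overlap.
SLOT7 starts after SLOT6 ends.
SLOT7 starts after SLOT5 ends.
Overlapping pairs: SLOT3 & SLOT4, SLOT5 & SLOT6 — 2 in total.

2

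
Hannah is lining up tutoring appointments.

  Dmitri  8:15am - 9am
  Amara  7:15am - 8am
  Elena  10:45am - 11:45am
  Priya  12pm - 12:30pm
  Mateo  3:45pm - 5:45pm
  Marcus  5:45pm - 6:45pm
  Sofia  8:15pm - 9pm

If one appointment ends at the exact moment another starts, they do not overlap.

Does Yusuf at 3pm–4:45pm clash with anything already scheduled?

Yes — it overlaps Mateo

Amara: ends 8am at or before Yusuf starts 3pm → clear.
Dmitri: ends 9am at or before Yusuf starts 3pm → clear.
Elena: ends 11:45am at or before Yusuf starts 3pm → clear.
Priya: ends 12:30pm at or before Yusuf starts 3pm → clear.
Mateo: starts 3:45pm before Yusuf ends 4:45pm, and ends 5:45pm after Yusuf starts 3pm → overlap.
Marcus: starts 5:45pm at or after Yusuf ends 4:45pm → clear.
Sofia: starts 8:15pm at or after Yusuf ends 4:45pm → clear.
Yusuf overlaps Mateo.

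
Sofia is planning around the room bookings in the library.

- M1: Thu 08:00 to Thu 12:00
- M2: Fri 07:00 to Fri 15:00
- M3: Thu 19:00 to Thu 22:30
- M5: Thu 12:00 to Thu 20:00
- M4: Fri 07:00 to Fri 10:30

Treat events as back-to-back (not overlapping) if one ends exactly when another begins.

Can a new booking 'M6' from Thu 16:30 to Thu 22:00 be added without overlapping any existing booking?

No — it overlaps M3, M5

M1: ends Thu 12:00 at or before M6 starts Thu 16:30 → clear.
M5: starts Thu 12:00 before M6 ends Thu 22:00, and ends Thu 20:00 after M6 starts Thu 16:30 → overlap.
M3: starts Thu 19:00 before M6 ends Thu 22:00, and ends Thu 22:30 after M6 starts Thu 16:30 → overlap.
M2: starts Fri 07:00 at or after M6 ends Thu 22:00 → clear.
M4: starts Fri 07:00 at or after M6 ends Thu 22:00 → clear.
M6 overlaps M3, M5.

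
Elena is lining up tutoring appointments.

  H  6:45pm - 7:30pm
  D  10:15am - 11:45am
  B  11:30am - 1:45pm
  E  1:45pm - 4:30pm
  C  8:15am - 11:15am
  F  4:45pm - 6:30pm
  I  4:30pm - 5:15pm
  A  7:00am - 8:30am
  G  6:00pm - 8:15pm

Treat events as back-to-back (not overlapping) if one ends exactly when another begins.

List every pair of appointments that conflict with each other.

A & C, B & D, C & D, F & G, F & I, G & H

Check each pair: they overlap iff neither finishes before the other starts.
Sorted by start: A, C, D, B, E, I, F, G, H.
C starts before A ends → A and C overlap.
D starts after A ends, so A has no further overlaps.
D starts before C ends → C and D overlap.
B starts after C ends, so C has no further overlaps.
B starts before D ends → D and B overlap.
E starts after D ends, so D has no further overlaps.
E starts exactly when B ends (back-to-back, no overlap), so B has no further overlaps.
I starts exactly when E ends (back-to-back, no overlap), so E has no further overlaps.
F starts before I ends → I and F overlap.
G starts after I ends, so I has no further overlaps.
G starts before F ends → F and G overlap.
H starts after F ends.
H starts before G ends → G and H overlap.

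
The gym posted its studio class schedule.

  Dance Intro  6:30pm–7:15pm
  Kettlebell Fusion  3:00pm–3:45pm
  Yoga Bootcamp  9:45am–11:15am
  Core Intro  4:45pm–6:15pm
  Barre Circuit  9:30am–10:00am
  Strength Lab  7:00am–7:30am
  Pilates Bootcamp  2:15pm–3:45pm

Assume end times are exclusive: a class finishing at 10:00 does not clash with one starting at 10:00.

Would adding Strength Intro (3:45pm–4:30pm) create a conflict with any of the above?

No — it doesn't clash with anything

Strength Lab: ends 7:30am at or before Strength Intro starts 3:45pm → clear.
Barre Circuit: ends 10:00am at or before Strength Intro starts 3:45pm → clear.
Yoga Bootcamp: ends 11:15am at or before Strength Intro starts 3:45pm → clear.
Pilates Bootcamp: ends 3:45pm at or before Strength Intro starts 3:45pm → clear.
Kettlebell Fusion: ends 3:45pm at or before Strength Intro starts 3:45pm → clear.
Core Intro: starts 4:45pm at or after Strength Intro ends 4:30pm → clear.
Dance Intro: starts 6:30pm at or after Strength Intro ends 4:30pm → clear.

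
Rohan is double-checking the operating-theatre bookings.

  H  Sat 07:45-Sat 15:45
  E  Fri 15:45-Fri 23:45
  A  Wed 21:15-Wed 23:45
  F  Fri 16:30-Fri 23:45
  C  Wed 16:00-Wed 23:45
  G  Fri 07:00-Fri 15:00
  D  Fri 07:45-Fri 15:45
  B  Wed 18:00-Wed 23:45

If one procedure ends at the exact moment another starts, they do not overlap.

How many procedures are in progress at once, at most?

Sweep the timeline, counting +1 at each start and −1 at each end (ends before starts at a tie):
Wed 16:00 start C → 1
Wed 18:00 start B → 2
Wed 21:15 start A → 3
Wed 23:45 end A → 2
Wed 23:45 end B → 1
Wed 23:45 end C → 0
Fri 07:00 start G → 1
Fri 07:45 start D → 2
Fri 15:00 end G → 1
Fri 15:45 end D → 0
Fri 15:45 start E → 1
Fri 16:30 start F → 2
Fri 23:45 end E → 1
Fri 23:45 end F → 0
Sat 07:45 start H → 1
Sat 15:45 end H → 0
Peak is 3, at Wed 21:15 (A, B, C).

3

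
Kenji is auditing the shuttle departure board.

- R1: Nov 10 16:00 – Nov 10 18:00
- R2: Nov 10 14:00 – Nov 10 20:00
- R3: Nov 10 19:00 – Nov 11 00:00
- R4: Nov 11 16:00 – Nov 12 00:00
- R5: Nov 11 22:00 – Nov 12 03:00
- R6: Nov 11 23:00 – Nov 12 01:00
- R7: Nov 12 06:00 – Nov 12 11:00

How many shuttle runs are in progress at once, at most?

3

Sort all start/end points and keep a running count:
Nov 10 14:00 start R2 → 1
Nov 10 16:00 start R1 → 2
Nov 10 18:00 end R1 → 1
Nov 10 19:00 start R3 → 2
Nov 10 20:00 end R2 → 1
Nov 11 00:00 end R3 → 0
Nov 11 16:00 start R4 → 1
Nov 11 22:00 start R5 → 2
Nov 11 23:00 start R6 → 3
Nov 12 00:00 end R4 → 2
Nov 12 01:00 end R6 → 1
Nov 12 03:00 end R5 → 0
Nov 12 06:00 start R7 → 1
Nov 12 11:00 end R7 → 0
Peak is 3, at Nov 11 23:00 (R4, R5, R6).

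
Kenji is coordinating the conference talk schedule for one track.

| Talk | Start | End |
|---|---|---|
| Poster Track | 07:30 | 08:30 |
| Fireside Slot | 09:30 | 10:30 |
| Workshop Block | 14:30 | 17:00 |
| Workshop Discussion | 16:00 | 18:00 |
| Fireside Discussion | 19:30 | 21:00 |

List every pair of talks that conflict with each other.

Check each pair: they overlap iff neither finishes before the other starts.
Sorted by start: Poster Track, Fireside Slot, Workshop Block, Workshop Discussion, Fireside Discussion.
Fireside Slot starts after Poster Track ends, so Poster Track has no further overlaps.
Workshop Block starts after Fireside Slot ends, so Fireside Slot has no further overlaps.
Workshop Discussion starts before Workshop Block ends → Workshop Block and Workshop Discussion overlap.
Fireside Discussion starts after Workshop Block ends.
Fireside Discussion starts after Workshop Discussion ends.

Workshop Block & Workshop Discussion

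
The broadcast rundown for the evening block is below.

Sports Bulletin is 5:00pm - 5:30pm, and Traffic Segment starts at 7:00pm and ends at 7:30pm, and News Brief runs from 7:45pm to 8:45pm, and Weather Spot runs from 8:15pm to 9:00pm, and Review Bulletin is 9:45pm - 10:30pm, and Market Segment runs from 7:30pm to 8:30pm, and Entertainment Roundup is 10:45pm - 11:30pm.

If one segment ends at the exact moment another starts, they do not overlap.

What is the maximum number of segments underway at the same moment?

3

Sort all start/end points and keep a running count:
5:00pm start Sports Bulletin → 1
5:30pm end Sports Bulletin → 0
7:00pm start Traffic Segment → 1
7:30pm end Traffic Segment → 0
7:30pm start Market Segment → 1
7:45pm start News Brief → 2
8:15pm start Weather Spot → 3
8:30pm end Market Segment → 2
8:45pm end News Brief → 1
9:00pm end Weather Spot → 0
9:45pm start Review Bulletin → 1
10:30pm end Review Bulletin → 0
10:45pm start Entertainment Roundup → 1
11:30pm end Entertainment Roundup → 0
Peak is 3, at 8:15pm (Market Segment, News Brief, Weather Spot).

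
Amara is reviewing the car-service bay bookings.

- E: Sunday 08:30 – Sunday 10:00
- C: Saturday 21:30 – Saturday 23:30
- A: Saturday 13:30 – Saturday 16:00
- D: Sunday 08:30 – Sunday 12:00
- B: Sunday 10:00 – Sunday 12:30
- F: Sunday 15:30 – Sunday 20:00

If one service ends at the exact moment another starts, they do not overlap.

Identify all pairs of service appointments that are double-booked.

Sorted by start: A, C, D, E, B, F.
C starts after A ends — done with A.
D starts after C ends — done with C.
E starts before D ends → D and E overlap.
B starts before D ends → D and B overlap.
F starts after D ends.
B starts exactly when E ends (back-to-back, no overlap) — done with E.
F starts after B ends.

B & D, D & E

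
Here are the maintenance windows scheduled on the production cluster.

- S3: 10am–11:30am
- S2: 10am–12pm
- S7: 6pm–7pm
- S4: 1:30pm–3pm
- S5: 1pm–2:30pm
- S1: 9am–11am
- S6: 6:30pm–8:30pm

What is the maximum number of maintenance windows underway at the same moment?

3

Walk through starts and ends in time order (an end at T is processed before a start at T):
9am start S1 → 1
10am start S2 → 2
10am start S3 → 3
11am end S1 → 2
11:30am end S3 → 1
12pm end S2 → 0
1pm start S5 → 1
1:30pm start S4 → 2
2:30pm end S5 → 1
3pm end S4 → 0
6pm start S7 → 1
6:30pm start S6 → 2
7pm end S7 → 1
8:30pm end S6 → 0
Peak is 3, at 10am (S1, S2, S3).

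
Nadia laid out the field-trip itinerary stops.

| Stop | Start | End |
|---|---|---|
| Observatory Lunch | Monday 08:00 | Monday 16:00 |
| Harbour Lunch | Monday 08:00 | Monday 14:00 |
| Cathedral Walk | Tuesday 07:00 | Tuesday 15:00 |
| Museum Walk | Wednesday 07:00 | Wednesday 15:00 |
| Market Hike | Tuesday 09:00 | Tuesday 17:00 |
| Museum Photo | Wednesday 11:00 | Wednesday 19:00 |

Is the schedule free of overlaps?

Two intervals overlap when each starts before the other ends.
Sorted by start: Observatory Lunch, Harbour Lunch, Cathedral Walk, Market Hike, Museum Walk, Museum Photo.
Harbour Lunch starts before Observatory Lunch ends → Observatory Lunch and Harbour Lunch overlap.
That's a conflict, so the schedule is not conflict-free.

No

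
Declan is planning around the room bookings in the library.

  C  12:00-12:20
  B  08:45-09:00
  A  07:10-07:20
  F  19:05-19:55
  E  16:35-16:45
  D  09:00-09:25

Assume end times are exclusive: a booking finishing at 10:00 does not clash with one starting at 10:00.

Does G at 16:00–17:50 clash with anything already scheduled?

A: ends 07:20 at or before G starts 16:00 → clear.
B: ends 09:00 at or before G starts 16:00 → clear.
D: ends 09:25 at or before G starts 16:00 → clear.
C: ends 12:20 at or before G starts 16:00 → clear.
E: starts 16:35 before G ends 17:50, and ends 16:45 after G starts 16:00 → overlap.
F: starts 19:05 at or after G ends 17:50 → clear.
G overlaps E.

Yes — it overlaps E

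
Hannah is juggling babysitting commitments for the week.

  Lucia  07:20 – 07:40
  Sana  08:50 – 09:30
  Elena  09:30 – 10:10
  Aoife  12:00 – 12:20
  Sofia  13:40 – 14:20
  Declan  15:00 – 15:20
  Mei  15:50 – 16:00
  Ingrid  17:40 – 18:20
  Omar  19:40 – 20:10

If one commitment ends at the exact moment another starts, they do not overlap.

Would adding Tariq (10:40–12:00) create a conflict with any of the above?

No — it doesn't clash with anything

Lucia: ends 07:40 at or before Tariq starts 10:40 → clear.
Sana: ends 09:30 at or before Tariq starts 10:40 → clear.
Elena: ends 10:10 at or before Tariq starts 10:40 → clear.
Aoife: starts 12:00 at or after Tariq ends 12:00 → clear.
Sofia: starts 13:40 at or after Tariq ends 12:00 → clear.
Declan: starts 15:00 at or after Tariq ends 12:00 → clear.
Mei: starts 15:50 at or after Tariq ends 12:00 → clear.
Ingrid: starts 17:40 at or after Tariq ends 12:00 → clear.
Omar: starts 19:40 at or after Tariq ends 12:00 → clear.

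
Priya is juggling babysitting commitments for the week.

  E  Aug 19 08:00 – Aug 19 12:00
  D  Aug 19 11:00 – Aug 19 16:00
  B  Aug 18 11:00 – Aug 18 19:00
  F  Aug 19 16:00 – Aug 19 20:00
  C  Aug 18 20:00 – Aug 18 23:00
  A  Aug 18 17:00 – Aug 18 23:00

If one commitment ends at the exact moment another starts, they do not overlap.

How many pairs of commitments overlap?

3

Sorted by start: B, A, C, E, D, F.
A starts before B ends → B and A overlap.
C starts after B ends, so nothing later overlaps B either.
C starts before A ends → A and C overlap.
E starts after A ends, so nothing later overlaps A either.
E starts after C ends, so nothing later overlaps C either.
D starts before E ends → E and D overlap.
F starts after E ends.
F starts exactly when D ends (back-to-back, no overlap).
Overlapping pairs: A & B, A & C, D & E — 3 in total.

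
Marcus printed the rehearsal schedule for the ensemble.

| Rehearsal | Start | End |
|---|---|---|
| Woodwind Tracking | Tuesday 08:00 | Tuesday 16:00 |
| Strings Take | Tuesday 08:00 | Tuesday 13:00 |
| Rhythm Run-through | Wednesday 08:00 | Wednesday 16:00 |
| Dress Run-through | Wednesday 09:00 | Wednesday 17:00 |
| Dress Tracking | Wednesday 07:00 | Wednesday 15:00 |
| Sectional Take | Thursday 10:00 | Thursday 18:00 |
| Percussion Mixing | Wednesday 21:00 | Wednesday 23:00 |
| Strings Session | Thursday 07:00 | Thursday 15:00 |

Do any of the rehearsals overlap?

Yes

Sorted by start: Woodwind Tracking, Strings Take, Dress Tracking, Rhythm Run-through, Dress Run-through, Percussion Mixing, Strings Session, Sectional Take.
Strings Take starts before Woodwind Tracking ends → Woodwind Tracking and Strings Take overlap.
That's a conflict, so the schedule is not conflict-free.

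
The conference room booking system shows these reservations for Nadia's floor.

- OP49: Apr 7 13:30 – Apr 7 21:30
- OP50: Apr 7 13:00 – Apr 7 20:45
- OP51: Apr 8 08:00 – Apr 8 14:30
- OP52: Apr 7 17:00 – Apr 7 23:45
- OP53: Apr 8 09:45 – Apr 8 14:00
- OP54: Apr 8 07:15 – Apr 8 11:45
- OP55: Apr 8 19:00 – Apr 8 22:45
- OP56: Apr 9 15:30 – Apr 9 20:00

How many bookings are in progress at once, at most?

Sweep the timeline, counting +1 at each start and −1 at each end (ends before starts at a tie):
Apr 7 13:00 start OP50 → 1
Apr 7 13:30 start OP49 → 2
Apr 7 17:00 start OP52 → 3
Apr 7 20:45 end OP50 → 2
Apr 7 21:30 end OP49 → 1
Apr 7 23:45 end OP52 → 0
Apr 8 07:15 start OP54 → 1
Apr 8 08:00 start OP51 → 2
Apr 8 09:45 start OP53 → 3
Apr 8 11:45 end OP54 → 2
Apr 8 14:00 end OP53 → 1
Apr 8 14:30 end OP51 → 0
Apr 8 19:00 start OP55 → 1
Apr 8 22:45 end OP55 → 0
Apr 9 15:30 start OP56 → 1
Apr 9 20:00 end OP56 → 0
Peak is 3, at Apr 7 17:00 (OP49, OP50, OP52).

3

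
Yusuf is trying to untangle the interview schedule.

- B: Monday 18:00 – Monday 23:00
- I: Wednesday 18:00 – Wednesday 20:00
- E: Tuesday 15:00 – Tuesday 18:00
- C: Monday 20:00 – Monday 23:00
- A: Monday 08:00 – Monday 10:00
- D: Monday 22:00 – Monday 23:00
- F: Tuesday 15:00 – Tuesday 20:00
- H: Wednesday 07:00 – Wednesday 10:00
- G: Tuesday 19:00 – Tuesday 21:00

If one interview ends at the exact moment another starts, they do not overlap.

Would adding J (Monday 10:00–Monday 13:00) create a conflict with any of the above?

No — it doesn't clash with anything

A: ends Monday 10:00 at or before J starts Monday 10:00 → clear.
B: starts Monday 18:00 at or after J ends Monday 13:00 → clear.
C: starts Monday 20:00 at or after J ends Monday 13:00 → clear.
D: starts Monday 22:00 at or after J ends Monday 13:00 → clear.
E: starts Tuesday 15:00 at or after J ends Monday 13:00 → clear.
F: starts Tuesday 15:00 at or after J ends Monday 13:00 → clear.
G: starts Tuesday 19:00 at or after J ends Monday 13:00 → clear.
H: starts Wednesday 07:00 at or after J ends Monday 13:00 → clear.
I: starts Wednesday 18:00 at or after J ends Monday 13:00 → clear.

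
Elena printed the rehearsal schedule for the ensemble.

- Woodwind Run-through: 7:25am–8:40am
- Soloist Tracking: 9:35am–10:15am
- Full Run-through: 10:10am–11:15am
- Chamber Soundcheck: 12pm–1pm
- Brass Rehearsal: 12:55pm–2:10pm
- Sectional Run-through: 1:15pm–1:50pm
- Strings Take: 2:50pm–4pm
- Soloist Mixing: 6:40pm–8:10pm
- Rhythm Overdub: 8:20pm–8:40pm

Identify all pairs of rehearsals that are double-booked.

Brass Rehearsal & Chamber Soundcheck, Brass Rehearsal & Sectional Run-through, Full Run-through & Soloist Tracking

Sorted by start: Woodwind Run-through, Soloist Tracking, Full Run-through, Chamber Soundcheck, Brass Rehearsal, Sectional Run-through, Strings Take, Soloist Mixing, Rhythm Overdub.
Soloist Tracking starts after Woodwind Run-through ends; Woodwind Run-through is clear from here.
Full Run-through starts before Soloist Tracking ends → Soloist Tracking and Full Run-through overlap.
Chamber Soundcheck starts after Soloist Tracking ends; Soloist Tracking is clear from here.
Chamber Soundcheck starts after Full Run-through ends; Full Run-through is clear from here.
Brass Rehearsal starts before Chamber Soundcheck ends → Chamber Soundcheck and Brass Rehearsal overlap.
Sectional Run-through starts after Chamber Soundcheck ends; Chamber Soundcheck is clear from here.
Sectional Run-through starts before Brass Rehearsal ends → Brass Rehearsal and Sectional Run-through overlap.
Strings Take starts after Brass Rehearsal ends; Brass Rehearsal is clear from here.
Strings Take starts after Sectional Run-through ends; Sectional Run-through is clear from here.
Soloist Mixing starts after Strings Take ends; Strings Take is clear from here.
Rhythm Overdub starts after Soloist Mixing ends.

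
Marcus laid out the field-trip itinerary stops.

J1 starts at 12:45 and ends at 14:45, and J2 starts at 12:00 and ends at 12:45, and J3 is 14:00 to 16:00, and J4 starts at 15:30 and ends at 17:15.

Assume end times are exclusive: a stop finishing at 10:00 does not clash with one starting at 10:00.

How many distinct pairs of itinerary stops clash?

2

Sorted by start: J2, J1, J3, J4.
J1 starts exactly when J2 ends (back-to-back, no overlap); J2 is clear from here.
J3 starts before J1 ends → J1 and J3 overlap.
J4 starts after J1 ends.
J4 starts before J3 ends → J3 and J4 overlap.
Overlapping pairs: J1 & J3, J3 & J4 — 2 in total.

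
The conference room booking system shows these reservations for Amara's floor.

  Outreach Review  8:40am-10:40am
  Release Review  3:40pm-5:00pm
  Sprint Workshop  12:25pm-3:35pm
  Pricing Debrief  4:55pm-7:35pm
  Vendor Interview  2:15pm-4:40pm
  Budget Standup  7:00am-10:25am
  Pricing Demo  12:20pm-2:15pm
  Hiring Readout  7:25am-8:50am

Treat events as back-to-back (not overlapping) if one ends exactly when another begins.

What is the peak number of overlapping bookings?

Sweep the timeline, counting +1 at each start and −1 at each end (ends before starts at a tie):
7:00am start Budget Standup → 1
7:25am start Hiring Readout → 2
8:40am start Outreach Review → 3
8:50am end Hiring Readout → 2
10:25am end Budget Standup → 1
10:40am end Outreach Review → 0
12:20pm start Pricing Demo → 1
12:25pm start Sprint Workshop → 2
2:15pm end Pricing Demo → 1
2:15pm start Vendor Interview → 2
3:35pm end Sprint Workshop → 1
3:40pm start Release Review → 2
4:40pm end Vendor Interview → 1
4:55pm start Pricing Debrief → 2
5:00pm end Release Review → 1
7:35pm end Pricing Debrief → 0
Peak is 3, at 8:40am (Budget Standup, Hiring Readout, Outreach Review).

3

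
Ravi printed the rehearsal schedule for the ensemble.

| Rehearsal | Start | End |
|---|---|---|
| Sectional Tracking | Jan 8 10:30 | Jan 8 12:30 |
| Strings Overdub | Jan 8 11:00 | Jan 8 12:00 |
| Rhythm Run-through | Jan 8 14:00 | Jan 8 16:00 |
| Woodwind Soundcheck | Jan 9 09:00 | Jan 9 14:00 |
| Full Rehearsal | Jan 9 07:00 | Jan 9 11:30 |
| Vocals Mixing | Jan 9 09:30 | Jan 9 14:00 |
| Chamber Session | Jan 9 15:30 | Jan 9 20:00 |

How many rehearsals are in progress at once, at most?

3

Sort all start/end points and keep a running count:
Jan 8 10:30 start Sectional Tracking → 1
Jan 8 11:00 start Strings Overdub → 2
Jan 8 12:00 end Strings Overdub → 1
Jan 8 12:30 end Sectional Tracking → 0
Jan 8 14:00 start Rhythm Run-through → 1
Jan 8 16:00 end Rhythm Run-through → 0
Jan 9 07:00 start Full Rehearsal → 1
Jan 9 09:00 start Woodwind Soundcheck → 2
Jan 9 09:30 start Vocals Mixing → 3
Jan 9 11:30 end Full Rehearsal → 2
Jan 9 14:00 end Vocals Mixing → 1
Jan 9 14:00 end Woodwind Soundcheck → 0
Jan 9 15:30 start Chamber Session → 1
Jan 9 20:00 end Chamber Session → 0
Peak is 3, at Jan 9 09:30 (Full Rehearsal, Vocals Mixing, Woodwind Soundcheck).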